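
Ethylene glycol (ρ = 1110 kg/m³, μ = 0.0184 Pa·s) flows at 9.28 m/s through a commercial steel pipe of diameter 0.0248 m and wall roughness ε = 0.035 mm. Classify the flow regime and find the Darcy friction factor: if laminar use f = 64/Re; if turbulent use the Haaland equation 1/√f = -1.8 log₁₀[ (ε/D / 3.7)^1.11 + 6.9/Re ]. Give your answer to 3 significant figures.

Re = ρVD/μ = 1110·9.28·0.0248/0.0184 = 1.388e+04.
Re > 4000 → turbulent. ε/D = 3.5e-05/0.0248 = 0.00141; Haaland: 1/√f = -1.8 log₁₀[0.00016 + 0.000497] = 5.728, so f = 0.03048.

f ≈ 0.0305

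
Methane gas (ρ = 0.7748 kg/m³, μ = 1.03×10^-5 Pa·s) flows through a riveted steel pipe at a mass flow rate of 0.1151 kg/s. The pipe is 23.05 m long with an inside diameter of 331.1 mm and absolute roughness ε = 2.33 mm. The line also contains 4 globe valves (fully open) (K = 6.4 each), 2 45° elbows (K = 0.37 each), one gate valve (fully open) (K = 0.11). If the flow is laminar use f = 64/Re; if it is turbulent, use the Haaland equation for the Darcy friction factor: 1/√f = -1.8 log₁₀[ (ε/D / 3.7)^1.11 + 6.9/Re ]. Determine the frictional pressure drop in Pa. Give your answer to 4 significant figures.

A = πD²/4 = π(0.3311)²/4 = 0.0861 m²; mean velocity V = ṁ/(ρA) = 0.1151/(0.7748 · 0.0861) = 1.725 m/s.
Reynolds number Re = ρVD/μ = 0.7748 · 1.725 · 0.3311 / 1.03e-05 = 4.297e+04.
Re > 4000 → turbulent. Relative roughness ε/D = 0.00233/0.3311 = 0.00704. Haaland: 1/√f = -1.8 log₁₀[(0.00704/3.7)^1.11 + 6.9/4.297e+04] = -1.8 log₁₀[0.000955 + 0.000161] = 5.315, so f = 0.0354.
Total minor-loss coefficient ΣK = 4·6.4 + 2·0.37 + 1·0.11 = 26.4.
ΔP = [f·L/D + ΣK]·(ρV²/2) = [0.0354·23.05/0.3311 + 26.4]·(0.7748·1.725²/2) = [2.465 + 26.4]·1.153 = 33.35 Pa.

ΔP ≈ 33.35 Pa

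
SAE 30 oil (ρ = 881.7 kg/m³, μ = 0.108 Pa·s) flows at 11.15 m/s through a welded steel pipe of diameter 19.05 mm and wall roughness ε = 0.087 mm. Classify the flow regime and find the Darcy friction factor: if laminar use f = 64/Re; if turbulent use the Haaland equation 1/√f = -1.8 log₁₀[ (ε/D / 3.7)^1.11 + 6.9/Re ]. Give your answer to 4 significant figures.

Re = ρVD/μ = 881.7·11.15·0.01905/0.108 = 1734.
Re < 2300 → laminar, so f = 64/Re = 0.03691 (roughness is irrelevant in laminar flow).

f ≈ 0.03691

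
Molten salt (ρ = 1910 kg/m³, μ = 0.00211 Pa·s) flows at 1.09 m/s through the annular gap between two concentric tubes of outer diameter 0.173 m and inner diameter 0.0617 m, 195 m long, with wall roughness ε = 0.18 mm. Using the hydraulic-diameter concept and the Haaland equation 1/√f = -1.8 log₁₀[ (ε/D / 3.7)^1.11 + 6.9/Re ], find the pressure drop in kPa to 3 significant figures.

ΔP ≈ 47.3 kPa

Hydraulic diameter D_h = 4A/P = D_o - D_i = 0.173 - 0.0617 = 0.1113 m.
Re = ρVD_h/μ = 1910·1.09·0.1113/0.00211 = 1.098e+05.
ε/D_h = 0.00018/0.1113 = 0.00162; Haaland gives 1/√f = -1.8 log₁₀[0.000187+6.28e-05] = 6.485, so f = 0.02378.
ΔP = f(L/D_h)(ρV²/2) = 0.02378·195/0.1113·1135 = 4.726e+04 Pa.
ΔP = 47.3 kPa.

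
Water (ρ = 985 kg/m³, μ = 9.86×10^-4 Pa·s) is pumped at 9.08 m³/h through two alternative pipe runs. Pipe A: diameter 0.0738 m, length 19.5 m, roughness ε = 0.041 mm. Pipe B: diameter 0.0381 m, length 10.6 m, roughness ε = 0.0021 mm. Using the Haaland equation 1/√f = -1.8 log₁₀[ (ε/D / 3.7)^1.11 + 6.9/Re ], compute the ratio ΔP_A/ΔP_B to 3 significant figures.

Pipe A: V = Q/A = 0.002522/0.004278 = 0.5896 m/s; Re = 4.347e+04; ε/D = 0.000556; Haaland → f = 0.02296; ΔP_A = f(L/D)(ρV²/2) = 1039 Pa.
Pipe B: V = Q/A = 0.002522/0.00114 = 2.212 m/s; Re = 8.42e+04; ε/D = 5.51e-05; Haaland → f = 0.01869; ΔP_B = f(L/D)(ρV²/2) = 1.253e+04 Pa.
ΔP_A/ΔP_B = 1039/1.253e+04 = 0.0829.

ΔP_A/ΔP_B ≈ 0.0829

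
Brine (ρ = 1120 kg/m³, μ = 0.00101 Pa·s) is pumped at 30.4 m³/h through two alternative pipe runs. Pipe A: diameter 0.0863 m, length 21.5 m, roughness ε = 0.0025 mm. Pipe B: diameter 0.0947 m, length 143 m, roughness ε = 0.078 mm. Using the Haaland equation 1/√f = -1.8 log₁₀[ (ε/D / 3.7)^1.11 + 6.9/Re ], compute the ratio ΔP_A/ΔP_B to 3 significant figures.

Pipe A: V = Q/A = 0.008444/0.005849 = 1.444 m/s; Re = 1.382e+05; ε/D = 2.9e-05; Haaland → f = 0.01682; ΔP_A = f(L/D)(ρV²/2) = 4892 Pa.
Pipe B: V = Q/A = 0.008444/0.007044 = 1.199 m/s; Re = 1.259e+05; ε/D = 0.000824; Haaland → f = 0.02088; ΔP_B = f(L/D)(ρV²/2) = 2.538e+04 Pa.
ΔP_A/ΔP_B = 4892/2.538e+04 = 0.193.

ΔP_A/ΔP_B ≈ 0.193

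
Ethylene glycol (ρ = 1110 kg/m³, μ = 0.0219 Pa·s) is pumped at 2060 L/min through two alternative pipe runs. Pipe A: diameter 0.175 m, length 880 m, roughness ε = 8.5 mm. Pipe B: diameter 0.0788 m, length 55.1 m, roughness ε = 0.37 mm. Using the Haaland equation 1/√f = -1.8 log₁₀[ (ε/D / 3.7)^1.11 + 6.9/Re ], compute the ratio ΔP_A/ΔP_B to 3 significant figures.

ΔP_A/ΔP_B ≈ 0.655

Pipe A: V = Q/A = 0.03433/0.02405 = 1.427 m/s; Re = 1.266e+04; ε/D = 0.0486; Haaland → f = 0.07268; ΔP_A = f(L/D)(ρV²/2) = 4.133e+05 Pa.
Pipe B: V = Q/A = 0.03433/0.004877 = 7.04 m/s; Re = 2.812e+04; ε/D = 0.0047; Haaland → f = 0.03279; ΔP_B = f(L/D)(ρV²/2) = 6.306e+05 Pa.
ΔP_A/ΔP_B = 4.133e+05/6.306e+05 = 0.655.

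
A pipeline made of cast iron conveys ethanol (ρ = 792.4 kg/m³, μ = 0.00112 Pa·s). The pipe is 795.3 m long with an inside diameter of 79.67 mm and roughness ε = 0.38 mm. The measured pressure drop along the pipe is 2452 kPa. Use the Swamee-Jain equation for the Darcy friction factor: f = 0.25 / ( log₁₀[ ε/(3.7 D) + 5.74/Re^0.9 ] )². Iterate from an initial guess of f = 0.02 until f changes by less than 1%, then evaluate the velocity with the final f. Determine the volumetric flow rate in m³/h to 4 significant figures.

Rearranging Darcy-Weisbach: V = √(2·ΔP·D/(f·L·ρ)). With ε/D = 0.00038/0.07967 = 0.00477, iterate starting from f = 0.02:
  f = 0.02 → V = √(2·2.452e+06·0.07967/(0.02·795.3·792.4)) = 5.568 m/s; Re = ρVD/μ = 3.138e+05; f → 0.03039
  f = 0.03039 → V = 4.517 m/s; Re = 2.546e+05; f → 0.03048
Converged (Δf/f < 1%). With the final f = 0.03048: V = √(2·2.452e+06·0.07967/(0.03048·795.3·792.4)) = 4.51 m/s.
Q = V·A = 4.51·(π/4·0.07967²) = 0.02248 m³/s = 80.94 m³/h.

Q ≈ 80.94 m³/h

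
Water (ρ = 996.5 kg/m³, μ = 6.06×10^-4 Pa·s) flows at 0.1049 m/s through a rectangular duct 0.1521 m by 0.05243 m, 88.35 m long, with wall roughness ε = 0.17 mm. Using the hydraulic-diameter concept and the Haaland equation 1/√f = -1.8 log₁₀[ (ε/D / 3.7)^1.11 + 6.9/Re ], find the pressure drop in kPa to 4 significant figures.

Hydraulic diameter D_h = 4A/P = 4·(0.1521·0.05243)/(2·(0.1521+0.05243)) = 0.0319/0.4091 = 0.07798 m.
Re = ρVD_h/μ = 996.5·0.1049·0.07798/0.000606 = 1.345e+04.
ε/D_h = 0.00017/0.07798 = 0.00218; Haaland gives 1/√f = -1.8 log₁₀[0.00026+0.000513] = 5.601, so f = 0.03187.
ΔP = f(L/D_h)(ρV²/2) = 0.03187·88.35/0.07798·5.483 = 198 Pa.
ΔP = 0.1980 kPa.

ΔP ≈ 0.1980 kPa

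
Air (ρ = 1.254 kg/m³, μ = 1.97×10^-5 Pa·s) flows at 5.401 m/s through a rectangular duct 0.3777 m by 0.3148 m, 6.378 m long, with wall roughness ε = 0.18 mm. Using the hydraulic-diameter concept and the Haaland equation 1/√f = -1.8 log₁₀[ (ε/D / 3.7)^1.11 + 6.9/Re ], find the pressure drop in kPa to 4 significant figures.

Hydraulic diameter D_h = 4A/P = 4·(0.3777·0.3148)/(2·(0.3777+0.3148)) = 0.4756/1.385 = 0.3434 m.
Re = ρVD_h/μ = 1.254·5.401·0.3434/1.97e-05 = 1.181e+05.
ε/D_h = 0.00018/0.3434 = 0.000524; Haaland gives 1/√f = -1.8 log₁₀[5.34e-05+5.84e-05] = 7.112, so f = 0.01977.
ΔP = f(L/D_h)(ρV²/2) = 0.01977·6.378/0.3434·18.29 = 6.716 Pa.
ΔP = 0.006716 kPa.

ΔP ≈ 0.006716 kPa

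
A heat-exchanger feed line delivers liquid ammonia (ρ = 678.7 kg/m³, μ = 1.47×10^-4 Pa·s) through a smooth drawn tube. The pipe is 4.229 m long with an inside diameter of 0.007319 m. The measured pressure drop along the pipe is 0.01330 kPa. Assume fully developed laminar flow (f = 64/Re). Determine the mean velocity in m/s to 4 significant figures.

For laminar flow, f = 64/Re with Re = ρVD/μ, so Darcy-Weisbach reduces to ΔP = 32μLV/D². Solving for V: V = ΔP·D²/(32μL) = 13.3·(0.007319)²/(32·0.000147·4.229) = 0.03581 m/s.
Check: Re = ρVD/μ = 678.7·0.03581·0.007319/0.000147 = 1210 < 2300, so the laminar assumption holds.

V ≈ 0.03581 m/s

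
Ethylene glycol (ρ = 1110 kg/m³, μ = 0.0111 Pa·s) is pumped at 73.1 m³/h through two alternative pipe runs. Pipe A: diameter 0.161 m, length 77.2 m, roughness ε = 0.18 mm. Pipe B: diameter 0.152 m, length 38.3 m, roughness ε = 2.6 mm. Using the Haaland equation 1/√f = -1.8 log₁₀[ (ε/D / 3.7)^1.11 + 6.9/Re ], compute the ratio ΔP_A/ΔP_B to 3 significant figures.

ΔP_A/ΔP_B ≈ 0.911

Pipe A: V = Q/A = 0.02031/0.02036 = 0.9974 m/s; Re = 1.606e+04; ε/D = 0.00112; Haaland → f = 0.0291; ΔP_A = f(L/D)(ρV²/2) = 7704 Pa.
Pipe B: V = Q/A = 0.02031/0.01815 = 1.119 m/s; Re = 1.701e+04; ε/D = 0.0171; Haaland → f = 0.04829; ΔP_B = f(L/D)(ρV²/2) = 8457 Pa.
ΔP_A/ΔP_B = 7704/8457 = 0.911.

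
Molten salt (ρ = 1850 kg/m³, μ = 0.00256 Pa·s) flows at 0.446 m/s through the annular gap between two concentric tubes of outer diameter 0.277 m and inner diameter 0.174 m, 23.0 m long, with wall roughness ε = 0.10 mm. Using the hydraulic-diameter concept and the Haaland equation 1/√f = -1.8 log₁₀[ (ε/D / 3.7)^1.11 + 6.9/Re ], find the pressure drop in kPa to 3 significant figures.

Hydraulic diameter D_h = 4A/P = D_o - D_i = 0.277 - 0.174 = 0.103 m.
Re = ρVD_h/μ = 1850·0.446·0.103/0.00256 = 3.32e+04.
ε/D_h = 0.0001/0.103 = 0.000971; Haaland gives 1/√f = -1.8 log₁₀[0.000106+0.000208] = 6.306, so f = 0.02515.
ΔP = f(L/D_h)(ρV²/2) = 0.02515·23/0.103·184 = 1033 Pa.
ΔP = 1.03 kPa.

ΔP ≈ 1.03 kPa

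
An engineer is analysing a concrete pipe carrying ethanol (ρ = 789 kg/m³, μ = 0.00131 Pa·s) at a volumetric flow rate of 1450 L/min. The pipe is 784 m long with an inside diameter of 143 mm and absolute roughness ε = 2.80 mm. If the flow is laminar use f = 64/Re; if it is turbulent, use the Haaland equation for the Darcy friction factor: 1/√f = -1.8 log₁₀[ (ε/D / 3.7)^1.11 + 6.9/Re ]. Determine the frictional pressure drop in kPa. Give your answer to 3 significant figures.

Q = 1450 L/min = 1450/60000 = 0.02417 m³/s.
Cross-sectional area A = πD²/4 = π(0.143)²/4 = 0.01606 m²; mean velocity V = Q/A = 0.02417/0.01606 = 1.505 m/s.
Reynolds number Re = ρVD/μ = 789 · 1.505 · 0.143 / 0.00131 = 1.296e+05.
Re > 4000 → turbulent. Relative roughness ε/D = 0.0028/0.143 = 0.0196. Haaland: 1/√f = -1.8 log₁₀[(0.0196/3.7)^1.11 + 6.9/1.296e+05] = -1.8 log₁₀[0.00297 + 5.32e-05] = 4.534, so f = 0.04864.
Darcy-Weisbach: ΔP = f(L/D)(ρV²/2) = 0.04864·(784/0.143)·(789·1.505²/2) = 0.04864·5483·893.2 = 2.382e+05 Pa.
ΔP = 2.382e+05 Pa = 238 kPa.

ΔP ≈ 238 kPa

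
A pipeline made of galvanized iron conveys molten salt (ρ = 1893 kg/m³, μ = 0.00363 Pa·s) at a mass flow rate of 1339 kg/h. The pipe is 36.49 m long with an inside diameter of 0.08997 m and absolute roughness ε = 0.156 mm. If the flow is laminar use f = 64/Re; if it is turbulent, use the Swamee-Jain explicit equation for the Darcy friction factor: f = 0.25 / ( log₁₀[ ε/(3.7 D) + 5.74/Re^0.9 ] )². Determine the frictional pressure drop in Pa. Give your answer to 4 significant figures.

ΔP ≈ 16.18 Pa

ṁ = 1339 kg/h = 1339/3600 = 0.3719 kg/s.
A = πD²/4 = π(0.08997)²/4 = 0.006357 m²; mean velocity V = ṁ/(ρA) = 0.3719/(1893 · 0.006357) = 0.03091 m/s.
Reynolds number Re = ρVD/μ = 1893 · 0.03091 · 0.08997 / 0.00363 = 1450.
Re < 2300 → laminar flow, so f = 64/Re = 64/1450 = 0.04414 (the turbulent correlation is not needed).
Darcy-Weisbach: ΔP = f(L/D)(ρV²/2) = 0.04414·(36.49/0.08997)·(1893·0.03091²/2) = 0.04414·405.6·0.9041 = 16.18 Pa.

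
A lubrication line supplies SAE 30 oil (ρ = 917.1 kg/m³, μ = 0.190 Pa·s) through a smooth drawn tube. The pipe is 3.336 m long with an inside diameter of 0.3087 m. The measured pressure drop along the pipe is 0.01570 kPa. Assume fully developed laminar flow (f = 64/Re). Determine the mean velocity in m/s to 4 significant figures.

V ≈ 0.07376 m/s

For laminar flow, f = 64/Re with Re = ρVD/μ, so Darcy-Weisbach reduces to ΔP = 32μLV/D². Solving for V: V = ΔP·D²/(32μL) = 15.7·(0.3087)²/(32·0.19·3.336) = 0.07376 m/s.
Check: Re = ρVD/μ = 917.1·0.07376·0.3087/0.19 = 109.9 < 2300, so the laminar assumption holds.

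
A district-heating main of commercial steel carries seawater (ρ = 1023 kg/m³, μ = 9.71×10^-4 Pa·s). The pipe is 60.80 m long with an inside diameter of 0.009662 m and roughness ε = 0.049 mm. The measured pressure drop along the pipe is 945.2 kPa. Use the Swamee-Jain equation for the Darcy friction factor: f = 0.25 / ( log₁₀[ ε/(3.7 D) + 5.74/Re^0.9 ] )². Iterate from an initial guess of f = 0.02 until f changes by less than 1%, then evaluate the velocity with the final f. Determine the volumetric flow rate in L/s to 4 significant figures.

Q ≈ 0.2161 L/s

Rearranging Darcy-Weisbach: V = √(2·ΔP·D/(f·L·ρ)). With ε/D = 4.9e-05/0.009662 = 0.00507, iterate starting from f = 0.02:
  f = 0.02 → V = √(2·9.452e+05·0.009662/(0.02·60.8·1023)) = 3.832 m/s; Re = ρVD/μ = 3.901e+04; f → 0.03315
  f = 0.03315 → V = 2.976 m/s; Re = 3.03e+04; f → 0.03377
  f = 0.03377 → V = 2.949 m/s; Re = 3.002e+04; f → 0.0338
Converged (Δf/f < 1%). With the final f = 0.0338: V = √(2·9.452e+05·0.009662/(0.0338·60.8·1023)) = 2.948 m/s.
Q = V·A = 2.948·(π/4·0.009662²) = 0.0002161 m³/s = 0.2161 L/s.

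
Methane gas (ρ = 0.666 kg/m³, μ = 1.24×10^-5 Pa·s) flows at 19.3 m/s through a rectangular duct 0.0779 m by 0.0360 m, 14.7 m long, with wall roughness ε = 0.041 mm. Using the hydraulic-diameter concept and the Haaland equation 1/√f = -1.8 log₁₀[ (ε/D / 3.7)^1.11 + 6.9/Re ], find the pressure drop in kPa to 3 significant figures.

ΔP ≈ 0.858 kPa

Hydraulic diameter D_h = 4A/P = 4·(0.0779·0.036)/(2·(0.0779+0.036)) = 0.01122/0.2278 = 0.04924 m.
Re = ρVD_h/μ = 0.666·19.3·0.04924/1.24e-05 = 5.105e+04.
ε/D_h = 4.1e-05/0.04924 = 0.000833; Haaland gives 1/√f = -1.8 log₁₀[8.93e-05+0.000135] = 6.568, so f = 0.02318.
ΔP = f(L/D_h)(ρV²/2) = 0.02318·14.7/0.04924·124 = 858.4 Pa.
ΔP = 0.858 kPa.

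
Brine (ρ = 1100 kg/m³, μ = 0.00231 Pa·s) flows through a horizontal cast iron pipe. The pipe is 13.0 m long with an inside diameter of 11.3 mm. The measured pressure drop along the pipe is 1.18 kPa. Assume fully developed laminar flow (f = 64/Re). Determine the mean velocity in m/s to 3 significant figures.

V ≈ 0.157 m/s

For laminar flow, f = 64/Re with Re = ρVD/μ, so Darcy-Weisbach reduces to ΔP = 32μLV/D². Solving for V: V = ΔP·D²/(32μL) = 1180·(0.0113)²/(32·0.00231·13) = 0.1568 m/s.
Check: Re = ρVD/μ = 1100·0.1568·0.0113/0.00231 = 843.7 < 2300, so the laminar assumption holds.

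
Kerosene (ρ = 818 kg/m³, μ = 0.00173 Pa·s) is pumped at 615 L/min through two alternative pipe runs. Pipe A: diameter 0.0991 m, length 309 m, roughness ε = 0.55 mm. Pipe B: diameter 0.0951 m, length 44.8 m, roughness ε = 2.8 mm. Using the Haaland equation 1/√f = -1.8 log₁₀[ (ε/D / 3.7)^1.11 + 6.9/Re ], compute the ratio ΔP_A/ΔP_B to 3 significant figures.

Pipe A: V = Q/A = 0.01025/0.007713 = 1.329 m/s; Re = 6.227e+04; ε/D = 0.00555; Haaland → f = 0.03267; ΔP_A = f(L/D)(ρV²/2) = 7.358e+04 Pa.
Pipe B: V = Q/A = 0.01025/0.007103 = 1.443 m/s; Re = 6.489e+04; ε/D = 0.0294; Haaland → f = 0.05732; ΔP_B = f(L/D)(ρV²/2) = 2.3e+04 Pa.
ΔP_A/ΔP_B = 7.358e+04/2.3e+04 = 3.20.

ΔP_A/ΔP_B ≈ 3.20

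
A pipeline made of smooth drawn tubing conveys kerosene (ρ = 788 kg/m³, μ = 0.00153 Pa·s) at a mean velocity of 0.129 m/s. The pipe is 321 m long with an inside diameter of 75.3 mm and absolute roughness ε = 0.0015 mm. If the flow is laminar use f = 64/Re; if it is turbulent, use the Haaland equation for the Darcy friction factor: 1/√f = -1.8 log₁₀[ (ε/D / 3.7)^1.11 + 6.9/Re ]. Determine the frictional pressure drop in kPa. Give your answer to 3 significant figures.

Reynolds number Re = ρVD/μ = 788 · 0.129 · 0.0753 / 0.00153 = 5003.
Re > 4000 → turbulent. Relative roughness ε/D = 1.5e-06/0.0753 = 1.99e-05. Haaland: 1/√f = -1.8 log₁₀[(1.99e-05/3.7)^1.11 + 6.9/5003] = -1.8 log₁₀[1.42e-06 + 0.00138] = 5.148, so f = 0.03774.
Darcy-Weisbach: ΔP = f(L/D)(ρV²/2) = 0.03774·(321/0.0753)·(788·0.129²/2) = 0.03774·4263·6.557 = 1055 Pa.
ΔP = 1055 Pa = 1.05 kPa.

ΔP ≈ 1.05 kPa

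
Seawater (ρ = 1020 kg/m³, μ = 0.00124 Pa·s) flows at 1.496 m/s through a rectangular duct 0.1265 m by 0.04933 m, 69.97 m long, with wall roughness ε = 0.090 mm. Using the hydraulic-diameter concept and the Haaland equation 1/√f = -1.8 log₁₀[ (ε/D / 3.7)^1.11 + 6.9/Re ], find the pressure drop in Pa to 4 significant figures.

ΔP ≈ 26000 Pa

Hydraulic diameter D_h = 4A/P = 4·(0.1265·0.04933)/(2·(0.1265+0.04933)) = 0.02496/0.3517 = 0.07098 m.
Re = ρVD_h/μ = 1020·1.496·0.07098/0.00124 = 8.735e+04.
ε/D_h = 9e-05/0.07098 = 0.00127; Haaland gives 1/√f = -1.8 log₁₀[0.000142+7.9e-05] = 6.578, so f = 0.02311.
ΔP = f(L/D_h)(ρV²/2) = 0.02311·69.97/0.07098·1141 = 2.6e+04 Pa.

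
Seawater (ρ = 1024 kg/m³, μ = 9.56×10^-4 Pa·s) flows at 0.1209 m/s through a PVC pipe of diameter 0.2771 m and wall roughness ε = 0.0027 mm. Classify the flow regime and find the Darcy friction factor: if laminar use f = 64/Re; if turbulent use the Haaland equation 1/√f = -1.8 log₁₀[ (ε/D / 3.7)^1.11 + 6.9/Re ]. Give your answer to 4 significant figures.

f ≈ 0.02237

Re = ρVD/μ = 1024·0.1209·0.2771/0.000956 = 3.588e+04.
Re > 4000 → turbulent. ε/D = 2.7e-06/0.2771 = 9.74e-06; Haaland: 1/√f = -1.8 log₁₀[6.41e-07 + 0.000192] = 6.686, so f = 0.02237.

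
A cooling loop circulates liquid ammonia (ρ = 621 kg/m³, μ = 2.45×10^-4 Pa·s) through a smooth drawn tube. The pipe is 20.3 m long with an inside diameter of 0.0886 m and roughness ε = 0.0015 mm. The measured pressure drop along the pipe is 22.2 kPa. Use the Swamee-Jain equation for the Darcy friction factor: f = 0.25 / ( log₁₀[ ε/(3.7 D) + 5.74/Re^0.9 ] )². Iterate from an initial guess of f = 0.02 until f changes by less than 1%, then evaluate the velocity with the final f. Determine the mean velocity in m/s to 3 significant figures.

Rearranging Darcy-Weisbach: V = √(2·ΔP·D/(f·L·ρ)). With ε/D = 1.5e-06/0.0886 = 1.69e-05, iterate starting from f = 0.02:
  f = 0.02 → V = √(2·2.22e+04·0.0886/(0.02·20.3·621)) = 3.95 m/s; Re = ρVD/μ = 8.871e+05; f → 0.01222
  f = 0.01222 → V = 5.053 m/s; Re = 1.135e+06; f → 0.0118
  f = 0.0118 → V = 5.142 m/s; Re = 1.155e+06; f → 0.01177
Converged (Δf/f < 1%). With the final f = 0.01177: V = √(2·2.22e+04·0.0886/(0.01177·20.3·621)) = 5.148 m/s.

V ≈ 5.15 m/s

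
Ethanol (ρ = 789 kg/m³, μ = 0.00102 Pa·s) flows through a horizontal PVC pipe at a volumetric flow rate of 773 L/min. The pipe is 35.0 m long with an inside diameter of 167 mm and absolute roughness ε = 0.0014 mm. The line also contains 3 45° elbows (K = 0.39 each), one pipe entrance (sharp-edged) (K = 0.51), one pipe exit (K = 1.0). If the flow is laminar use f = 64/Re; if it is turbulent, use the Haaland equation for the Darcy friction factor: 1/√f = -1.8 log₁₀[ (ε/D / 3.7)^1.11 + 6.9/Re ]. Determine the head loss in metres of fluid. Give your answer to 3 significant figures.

h_f ≈ 0.117 m

Q = 773 L/min = 773/60000 = 0.01288 m³/s.
Cross-sectional area A = πD²/4 = π(0.167)²/4 = 0.0219 m²; mean velocity V = Q/A = 0.01288/0.0219 = 0.5882 m/s.
Reynolds number Re = ρVD/μ = 789 · 0.5882 · 0.167 / 0.00102 = 7.598e+04.
Re > 4000 → turbulent. Relative roughness ε/D = 1.4e-06/0.167 = 8.38e-06. Haaland: 1/√f = -1.8 log₁₀[(8.38e-06/3.7)^1.11 + 6.9/7.598e+04] = -1.8 log₁₀[5.42e-07 + 9.08e-05] = 7.271, so f = 0.01892.
Total minor-loss coefficient ΣK = 3·0.39 + 1·0.51 + 1·1 = 2.68.
ΔP = [f·L/D + ΣK]·(ρV²/2) = [0.01892·35/0.167 + 2.68]·(789·0.5882²/2) = [3.965 + 2.68]·136.5 = 906.8 Pa.
Head loss h_f = ΔP/(ρg) = 906.8/(789·9.81) = 0.117 m.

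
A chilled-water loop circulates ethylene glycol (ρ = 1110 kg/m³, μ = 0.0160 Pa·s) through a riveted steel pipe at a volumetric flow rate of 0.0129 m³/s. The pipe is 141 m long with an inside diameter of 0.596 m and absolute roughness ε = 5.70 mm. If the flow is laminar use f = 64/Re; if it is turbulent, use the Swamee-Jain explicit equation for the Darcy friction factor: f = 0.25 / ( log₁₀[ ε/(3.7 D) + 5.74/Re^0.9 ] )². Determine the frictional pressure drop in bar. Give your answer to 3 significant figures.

Cross-sectional area A = πD²/4 = π(0.596)²/4 = 0.279 m²; mean velocity V = Q/A = 0.0129/0.279 = 0.04624 m/s.
Reynolds number Re = ρVD/μ = 1110 · 0.04624 · 0.596 / 0.016 = 1912.
Re < 2300 → laminar flow, so f = 64/Re = 64/1912 = 0.03348 (the turbulent correlation is not needed).
Darcy-Weisbach: ΔP = f(L/D)(ρV²/2) = 0.03348·(141/0.596)·(1110·0.04624²/2) = 0.03348·236.6·1.187 = 9.397 Pa.
ΔP = 9.397 Pa = 9.40×10^-5 bar.

ΔP ≈ 9.40×10^-5 bar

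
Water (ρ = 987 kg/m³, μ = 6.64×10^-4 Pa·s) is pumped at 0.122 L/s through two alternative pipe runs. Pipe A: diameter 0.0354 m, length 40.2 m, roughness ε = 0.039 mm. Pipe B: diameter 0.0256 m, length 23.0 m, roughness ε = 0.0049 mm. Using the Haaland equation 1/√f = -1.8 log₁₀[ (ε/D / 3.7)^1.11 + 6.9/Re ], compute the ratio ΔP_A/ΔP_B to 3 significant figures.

ΔP_A/ΔP_B ≈ 0.389

Pipe A: V = Q/A = 0.000122/0.0009842 = 0.124 m/s; Re = 6523; ε/D = 0.0011; Haaland → f = 0.036; ΔP_A = f(L/D)(ρV²/2) = 309.9 Pa.
Pipe B: V = Q/A = 0.000122/0.0005147 = 0.237 m/s; Re = 9019; ε/D = 0.000191; Haaland → f = 0.03198; ΔP_B = f(L/D)(ρV²/2) = 796.6 Pa.
ΔP_A/ΔP_B = 309.9/796.6 = 0.389.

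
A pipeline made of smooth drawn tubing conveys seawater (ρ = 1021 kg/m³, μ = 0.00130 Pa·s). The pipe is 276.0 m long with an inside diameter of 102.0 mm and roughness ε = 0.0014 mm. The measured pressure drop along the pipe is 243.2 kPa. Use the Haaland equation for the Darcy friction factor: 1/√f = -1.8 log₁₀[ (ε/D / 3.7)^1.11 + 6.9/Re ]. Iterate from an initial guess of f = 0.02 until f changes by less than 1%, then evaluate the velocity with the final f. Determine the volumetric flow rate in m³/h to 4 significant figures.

Q ≈ 101.9 m³/h

Rearranging Darcy-Weisbach: V = √(2·ΔP·D/(f·L·ρ)). With ε/D = 1.4e-06/0.102 = 1.37e-05, iterate starting from f = 0.02:
  f = 0.02 → V = √(2·2.432e+05·0.102/(0.02·276·1021)) = 2.967 m/s; Re = ρVD/μ = 2.377e+05; f → 0.01508
  f = 0.01508 → V = 3.416 m/s; Re = 2.737e+05; f → 0.0147
  f = 0.0147 → V = 3.461 m/s; Re = 2.773e+05; f → 0.01466
Converged (Δf/f < 1%). With the final f = 0.01466: V = √(2·2.432e+05·0.102/(0.01466·276·1021)) = 3.465 m/s.
Q = V·A = 3.465·(π/4·0.102²) = 0.02831 m³/s = 101.9 m³/h.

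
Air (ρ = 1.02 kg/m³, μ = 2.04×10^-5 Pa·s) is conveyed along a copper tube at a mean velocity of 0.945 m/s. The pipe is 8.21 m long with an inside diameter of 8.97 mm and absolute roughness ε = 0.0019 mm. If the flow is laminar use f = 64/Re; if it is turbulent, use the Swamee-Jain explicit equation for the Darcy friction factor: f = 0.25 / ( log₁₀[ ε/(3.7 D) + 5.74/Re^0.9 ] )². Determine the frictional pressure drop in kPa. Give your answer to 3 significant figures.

ΔP ≈ 0.0629 kPa

Reynolds number Re = ρVD/μ = 1.02 · 0.945 · 0.00897 / 2.04e-05 = 423.8.
Re < 2300 → laminar flow, so f = 64/Re = 64/423.8 = 0.151 (the turbulent correlation is not needed).
Darcy-Weisbach: ΔP = f(L/D)(ρV²/2) = 0.151·(8.21/0.00897)·(1.02·0.945²/2) = 0.151·915.3·0.4554 = 62.95 Pa.
ΔP = 62.95 Pa = 0.0629 kPa.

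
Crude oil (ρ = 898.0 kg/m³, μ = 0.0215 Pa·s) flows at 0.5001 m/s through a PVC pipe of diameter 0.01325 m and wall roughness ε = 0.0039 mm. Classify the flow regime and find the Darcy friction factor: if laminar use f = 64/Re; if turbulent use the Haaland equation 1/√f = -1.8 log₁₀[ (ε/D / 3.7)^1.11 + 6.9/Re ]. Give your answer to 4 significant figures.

f ≈ 0.2312

Re = ρVD/μ = 898·0.5001·0.01325/0.0215 = 276.8.
Re < 2300 → laminar, so f = 64/Re = 0.2312 (roughness is irrelevant in laminar flow).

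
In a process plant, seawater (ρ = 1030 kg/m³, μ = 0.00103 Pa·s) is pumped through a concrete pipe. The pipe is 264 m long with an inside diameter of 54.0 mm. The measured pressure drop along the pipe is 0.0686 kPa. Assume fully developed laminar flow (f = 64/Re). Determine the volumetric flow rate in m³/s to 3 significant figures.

For laminar flow, f = 64/Re with Re = ρVD/μ, so Darcy-Weisbach reduces to ΔP = 32μLV/D². Solving for V: V = ΔP·D²/(32μL) = 68.6·(0.054)²/(32·0.00103·264) = 0.02299 m/s.
Check: Re = ρVD/μ = 1030·0.02299·0.054/0.00103 = 1241 < 2300, so the laminar assumption holds.
Q = V·A = 0.02299·(π/4·0.054²) = 5.265e-05 m³/s = 5.26×10^-5 m³/s.

Q ≈ 5.26×10^-5 m³/s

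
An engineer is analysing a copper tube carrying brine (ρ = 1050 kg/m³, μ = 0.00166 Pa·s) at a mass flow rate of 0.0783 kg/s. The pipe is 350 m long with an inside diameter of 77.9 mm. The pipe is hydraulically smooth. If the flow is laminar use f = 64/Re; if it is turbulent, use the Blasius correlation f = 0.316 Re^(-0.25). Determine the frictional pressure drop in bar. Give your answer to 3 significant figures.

A = πD²/4 = π(0.0779)²/4 = 0.004766 m²; mean velocity V = ṁ/(ρA) = 0.0783/(1050 · 0.004766) = 0.01565 m/s.
Reynolds number Re = ρVD/μ = 1050 · 0.01565 · 0.0779 / 0.00166 = 771.
Re < 2300 → laminar flow, so f = 64/Re = 64/771 = 0.08301 (the turbulent correlation is not needed).
Darcy-Weisbach: ΔP = f(L/D)(ρV²/2) = 0.08301·(350/0.0779)·(1050·0.01565²/2) = 0.08301·4493·0.1285 = 47.94 Pa.
ΔP = 47.94 Pa = 4.79×10^-4 bar.

ΔP ≈ 4.79×10^-4 bar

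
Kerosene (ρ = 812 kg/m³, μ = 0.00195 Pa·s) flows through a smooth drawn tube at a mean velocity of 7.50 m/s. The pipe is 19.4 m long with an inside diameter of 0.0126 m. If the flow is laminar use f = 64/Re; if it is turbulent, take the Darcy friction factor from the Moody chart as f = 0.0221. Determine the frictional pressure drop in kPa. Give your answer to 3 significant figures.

ΔP ≈ 777 kPa

Reynolds number Re = ρVD/μ = 812 · 7.5 · 0.0126 / 0.00195 = 3.935e+04.
Re > 4000 → turbulent; use the Moody-chart value f = 0.0221.
Darcy-Weisbach: ΔP = f(L/D)(ρV²/2) = 0.0221·(19.4/0.0126)·(812·7.5²/2) = 0.0221·1540·2.284e+04 = 7.771e+05 Pa.
ΔP = 7.771e+05 Pa = 777 kPa.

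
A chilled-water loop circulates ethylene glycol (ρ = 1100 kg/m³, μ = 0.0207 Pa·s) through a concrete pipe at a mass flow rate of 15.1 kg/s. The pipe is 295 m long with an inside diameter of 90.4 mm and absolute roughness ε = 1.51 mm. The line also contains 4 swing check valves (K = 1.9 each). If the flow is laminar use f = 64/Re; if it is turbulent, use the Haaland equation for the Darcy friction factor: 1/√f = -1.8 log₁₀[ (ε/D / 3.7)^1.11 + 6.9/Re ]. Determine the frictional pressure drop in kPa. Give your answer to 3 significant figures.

A = πD²/4 = π(0.0904)²/4 = 0.006418 m²; mean velocity V = ṁ/(ρA) = 15.1/(1100 · 0.006418) = 2.139 m/s.
Reynolds number Re = ρVD/μ = 1100 · 2.139 · 0.0904 / 0.0207 = 1.027e+04.
Re > 4000 → turbulent. Relative roughness ε/D = 0.00151/0.0904 = 0.0167. Haaland: 1/√f = -1.8 log₁₀[(0.0167/3.7)^1.11 + 6.9/1.027e+04] = -1.8 log₁₀[0.00249 + 0.000672] = 4.5, so f = 0.04939.
Total minor-loss coefficient ΣK = 4·1.9 = 7.6.
ΔP = [f·L/D + ΣK]·(ρV²/2) = [0.04939·295/0.0904 + 7.6]·(1100·2.139²/2) = [161.2 + 7.6]·2516 = 4.246e+05 Pa.
ΔP = 4.246e+05 Pa = 425 kPa.

ΔP ≈ 425 kPa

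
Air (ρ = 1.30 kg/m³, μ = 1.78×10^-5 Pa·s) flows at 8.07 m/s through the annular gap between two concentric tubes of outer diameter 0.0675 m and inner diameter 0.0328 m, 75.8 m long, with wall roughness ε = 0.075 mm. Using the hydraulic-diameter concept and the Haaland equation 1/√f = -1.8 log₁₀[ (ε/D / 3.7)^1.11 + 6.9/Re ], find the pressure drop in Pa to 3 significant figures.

ΔP ≈ 2740 Pa

Hydraulic diameter D_h = 4A/P = D_o - D_i = 0.0675 - 0.0328 = 0.0347 m.
Re = ρVD_h/μ = 1.3·8.07·0.0347/1.78e-05 = 2.045e+04.
ε/D_h = 7.5e-05/0.0347 = 0.00216; Haaland gives 1/√f = -1.8 log₁₀[0.000258+0.000337] = 5.806, so f = 0.02967.
ΔP = f(L/D_h)(ρV²/2) = 0.02967·75.8/0.0347·42.33 = 2743 Pa.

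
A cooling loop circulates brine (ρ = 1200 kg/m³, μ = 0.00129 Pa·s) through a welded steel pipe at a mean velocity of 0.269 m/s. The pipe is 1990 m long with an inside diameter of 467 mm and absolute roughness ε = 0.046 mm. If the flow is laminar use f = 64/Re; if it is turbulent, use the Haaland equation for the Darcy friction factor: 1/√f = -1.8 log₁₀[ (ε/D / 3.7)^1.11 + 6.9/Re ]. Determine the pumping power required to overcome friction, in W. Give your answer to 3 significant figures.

P ≈ 151 W

Reynolds number Re = ρVD/μ = 1200 · 0.269 · 0.467 / 0.00129 = 1.169e+05.
Re > 4000 → turbulent. Relative roughness ε/D = 4.6e-05/0.467 = 9.85e-05. Haaland: 1/√f = -1.8 log₁₀[(9.85e-05/3.7)^1.11 + 6.9/1.169e+05] = -1.8 log₁₀[8.36e-06 + 5.9e-05] = 7.508, so f = 0.01774.
Darcy-Weisbach: ΔP = f(L/D)(ρV²/2) = 0.01774·(1990/0.467)·(1200·0.269²/2) = 0.01774·4261·43.42 = 3282 Pa.
Q = V·A = 0.269·0.1713 = 0.04608 m³/s.
Pumping power P = QΔP = 0.04608·3282 = 151.2 W = 151 W.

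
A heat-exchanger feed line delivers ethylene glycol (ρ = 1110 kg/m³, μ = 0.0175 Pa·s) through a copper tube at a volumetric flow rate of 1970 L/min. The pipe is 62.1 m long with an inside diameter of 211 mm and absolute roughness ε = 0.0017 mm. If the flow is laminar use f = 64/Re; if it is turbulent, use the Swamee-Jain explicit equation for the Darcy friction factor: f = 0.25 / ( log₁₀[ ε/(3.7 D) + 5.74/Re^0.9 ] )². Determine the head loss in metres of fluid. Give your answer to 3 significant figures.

h_f ≈ 0.385 m

Q = 1970 L/min = 1970/60000 = 0.03283 m³/s.
Cross-sectional area A = πD²/4 = π(0.211)²/4 = 0.03497 m²; mean velocity V = Q/A = 0.03283/0.03497 = 0.939 m/s.
Reynolds number Re = ρVD/μ = 1110 · 0.939 · 0.211 / 0.0175 = 1.257e+04.
Re > 4000 → turbulent. Relative roughness ε/D = 1.7e-06/0.211 = 8.06e-06. Swamee-Jain: f = 0.25/(log₁₀[8.06e-06/3.7 + 5.74/1.257e+04^0.9])² = 0.25/(log₁₀[2.18e-06 + 0.00117])² = 0.25/(-2.93)² = 0.02913.
Darcy-Weisbach: ΔP = f(L/D)(ρV²/2) = 0.02913·(62.1/0.211)·(1110·0.939²/2) = 0.02913·294.3·489.3 = 4195 Pa.
Head loss h_f = ΔP/(ρg) = 4195/(1110·9.81) = 0.385 m.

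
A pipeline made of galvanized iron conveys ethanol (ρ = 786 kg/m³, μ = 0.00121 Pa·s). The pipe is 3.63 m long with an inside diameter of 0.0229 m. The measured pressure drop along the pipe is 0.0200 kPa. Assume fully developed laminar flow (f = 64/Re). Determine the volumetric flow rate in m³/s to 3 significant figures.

Q ≈ 3.07×10^-5 m³/s

For laminar flow, f = 64/Re with Re = ρVD/μ, so Darcy-Weisbach reduces to ΔP = 32μLV/D². Solving for V: V = ΔP·D²/(32μL) = 20·(0.0229)²/(32·0.00121·3.63) = 0.07462 m/s.
Check: Re = ρVD/μ = 786·0.07462·0.0229/0.00121 = 1110 < 2300, so the laminar assumption holds.
Q = V·A = 0.07462·(π/4·0.0229²) = 3.073e-05 m³/s = 3.07×10^-5 m³/s.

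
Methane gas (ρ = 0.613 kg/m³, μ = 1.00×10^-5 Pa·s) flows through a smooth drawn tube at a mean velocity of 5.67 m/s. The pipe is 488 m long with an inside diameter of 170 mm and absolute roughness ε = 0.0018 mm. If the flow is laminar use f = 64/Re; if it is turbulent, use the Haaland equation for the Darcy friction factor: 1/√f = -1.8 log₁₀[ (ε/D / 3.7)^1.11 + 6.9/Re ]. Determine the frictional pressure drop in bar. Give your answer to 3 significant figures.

Reynolds number Re = ρVD/μ = 0.613 · 5.67 · 0.17 / 1e-05 = 5.909e+04.
Re > 4000 → turbulent. Relative roughness ε/D = 1.8e-06/0.17 = 1.06e-05. Haaland: 1/√f = -1.8 log₁₀[(1.06e-05/3.7)^1.11 + 6.9/5.909e+04] = -1.8 log₁₀[7.03e-07 + 0.000117] = 7.074, so f = 0.01998.
Darcy-Weisbach: ΔP = f(L/D)(ρV²/2) = 0.01998·(488/0.17)·(0.613·5.67²/2) = 0.01998·2871·9.854 = 565.2 Pa.
ΔP = 565.2 Pa = 0.00565 bar.

ΔP ≈ 0.00565 bar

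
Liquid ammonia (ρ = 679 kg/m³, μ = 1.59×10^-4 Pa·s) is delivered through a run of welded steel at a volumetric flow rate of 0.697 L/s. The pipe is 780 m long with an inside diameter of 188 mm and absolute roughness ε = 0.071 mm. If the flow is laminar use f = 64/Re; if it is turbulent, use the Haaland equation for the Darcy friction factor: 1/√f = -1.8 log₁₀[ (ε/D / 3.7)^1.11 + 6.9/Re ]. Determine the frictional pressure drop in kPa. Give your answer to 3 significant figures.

ΔP ≈ 0.0234 kPa

Q = 0.697 L/s = 0.697/1000 = 0.000697 m³/s.
Cross-sectional area A = πD²/4 = π(0.188)²/4 = 0.02776 m²; mean velocity V = Q/A = 0.000697/0.02776 = 0.02511 m/s.
Reynolds number Re = ρVD/μ = 679 · 0.02511 · 0.188 / 0.000159 = 2.016e+04.
Re > 4000 → turbulent. Relative roughness ε/D = 7.1e-05/0.188 = 0.000378. Haaland: 1/√f = -1.8 log₁₀[(0.000378/3.7)^1.11 + 6.9/2.016e+04] = -1.8 log₁₀[3.71e-05 + 0.000342] = 6.158, so f = 0.02637.
Darcy-Weisbach: ΔP = f(L/D)(ρV²/2) = 0.02637·(780/0.188)·(679·0.02511²/2) = 0.02637·4149·0.214 = 23.42 Pa.
ΔP = 23.42 Pa = 0.0234 kPa.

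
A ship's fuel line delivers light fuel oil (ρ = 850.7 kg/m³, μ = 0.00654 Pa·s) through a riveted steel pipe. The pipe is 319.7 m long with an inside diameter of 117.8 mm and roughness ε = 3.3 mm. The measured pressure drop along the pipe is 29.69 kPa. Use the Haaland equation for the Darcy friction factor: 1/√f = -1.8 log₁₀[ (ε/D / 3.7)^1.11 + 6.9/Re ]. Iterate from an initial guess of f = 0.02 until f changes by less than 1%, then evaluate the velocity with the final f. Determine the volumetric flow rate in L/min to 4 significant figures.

Q ≈ 432.7 L/min

Rearranging Darcy-Weisbach: V = √(2·ΔP·D/(f·L·ρ)). With ε/D = 0.0033/0.1178 = 0.028, iterate starting from f = 0.02:
  f = 0.02 → V = √(2·2.969e+04·0.1178/(0.02·319.7·850.7)) = 1.134 m/s; Re = ρVD/μ = 1.738e+04; f → 0.0575
  f = 0.0575 → V = 0.6688 m/s; Re = 1.025e+04; f → 0.05872
  f = 0.05872 → V = 0.6618 m/s; Re = 1.014e+04; f → 0.05875
Converged (Δf/f < 1%). With the final f = 0.05875: V = √(2·2.969e+04·0.1178/(0.05875·319.7·850.7)) = 0.6616 m/s.
Q = V·A = 0.6616·(π/4·0.1178²) = 0.007211 m³/s = 432.7 L/min.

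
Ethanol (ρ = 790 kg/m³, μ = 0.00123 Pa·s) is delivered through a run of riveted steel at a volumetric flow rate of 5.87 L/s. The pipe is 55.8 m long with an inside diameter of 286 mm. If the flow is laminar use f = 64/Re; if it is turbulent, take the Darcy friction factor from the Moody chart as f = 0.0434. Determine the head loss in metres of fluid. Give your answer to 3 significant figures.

h_f ≈ 0.00360 m

Q = 5.87 L/s = 5.87/1000 = 0.00587 m³/s.
Cross-sectional area A = πD²/4 = π(0.286)²/4 = 0.06424 m²; mean velocity V = Q/A = 0.00587/0.06424 = 0.09137 m/s.
Reynolds number Re = ρVD/μ = 790 · 0.09137 · 0.286 / 0.00123 = 1.678e+04.
Re > 4000 → turbulent; use the Moody-chart value f = 0.0434.
Darcy-Weisbach: ΔP = f(L/D)(ρV²/2) = 0.0434·(55.8/0.286)·(790·0.09137²/2) = 0.0434·195.1·3.298 = 27.92 Pa.
Head loss h_f = ΔP/(ρg) = 27.92/(790·9.81) = 0.00360 m.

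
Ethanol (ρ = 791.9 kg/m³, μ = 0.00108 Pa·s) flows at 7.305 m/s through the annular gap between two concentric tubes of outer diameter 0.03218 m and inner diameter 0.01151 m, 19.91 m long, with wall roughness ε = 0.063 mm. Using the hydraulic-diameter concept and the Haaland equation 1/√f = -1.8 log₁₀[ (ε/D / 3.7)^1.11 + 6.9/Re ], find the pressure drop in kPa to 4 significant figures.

ΔP ≈ 557.4 kPa

Hydraulic diameter D_h = 4A/P = D_o - D_i = 0.03218 - 0.01151 = 0.02067 m.
Re = ρVD_h/μ = 791.9·7.305·0.02067/0.00108 = 1.107e+05.
ε/D_h = 6.3e-05/0.02067 = 0.00305; Haaland gives 1/√f = -1.8 log₁₀[0.000377+6.23e-05] = 6.043, so f = 0.02739.
ΔP = f(L/D_h)(ρV²/2) = 0.02739·19.91/0.02067·2.113e+04 = 5.574e+05 Pa.
ΔP = 557.4 kPa.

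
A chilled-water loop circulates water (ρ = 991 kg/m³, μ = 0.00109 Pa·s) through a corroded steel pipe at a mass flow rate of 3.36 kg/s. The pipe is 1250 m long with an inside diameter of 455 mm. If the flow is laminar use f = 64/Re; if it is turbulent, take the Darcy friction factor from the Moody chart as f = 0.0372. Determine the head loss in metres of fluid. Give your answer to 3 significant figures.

A = πD²/4 = π(0.455)²/4 = 0.1626 m²; mean velocity V = ṁ/(ρA) = 3.36/(991 · 0.1626) = 0.02085 m/s.
Reynolds number Re = ρVD/μ = 991 · 0.02085 · 0.455 / 0.00109 = 8626.
Re > 4000 → turbulent; use the Moody-chart value f = 0.0372.
Darcy-Weisbach: ΔP = f(L/D)(ρV²/2) = 0.0372·(1250/0.455)·(991·0.02085²/2) = 0.0372·2747·0.2155 = 22.02 Pa.
Head loss h_f = ΔP/(ρg) = 22.02/(991·9.81) = 0.00226 m.

h_f ≈ 0.00226 m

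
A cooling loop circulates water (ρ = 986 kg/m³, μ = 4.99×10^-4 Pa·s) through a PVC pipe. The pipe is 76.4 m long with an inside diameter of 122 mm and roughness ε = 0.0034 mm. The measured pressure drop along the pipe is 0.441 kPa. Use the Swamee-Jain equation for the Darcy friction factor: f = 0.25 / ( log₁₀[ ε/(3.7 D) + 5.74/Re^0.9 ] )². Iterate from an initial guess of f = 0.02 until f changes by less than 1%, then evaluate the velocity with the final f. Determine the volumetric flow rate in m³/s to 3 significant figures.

Q ≈ 0.00315 m³/s

Rearranging Darcy-Weisbach: V = √(2·ΔP·D/(f·L·ρ)). With ε/D = 3.4e-06/0.122 = 2.79e-05, iterate starting from f = 0.02:
  f = 0.02 → V = √(2·441·0.122/(0.02·76.4·986)) = 0.2672 m/s; Re = ρVD/μ = 6.442e+04; f → 0.01976
  f = 0.01976 → V = 0.2689 m/s; Re = 6.482e+04; f → 0.01973
Converged (Δf/f < 1%). With the final f = 0.01973: V = √(2·441·0.122/(0.01973·76.4·986)) = 0.2691 m/s.
Q = V·A = 0.2691·(π/4·0.122²) = 0.003145 m³/s = 0.00315 m³/s.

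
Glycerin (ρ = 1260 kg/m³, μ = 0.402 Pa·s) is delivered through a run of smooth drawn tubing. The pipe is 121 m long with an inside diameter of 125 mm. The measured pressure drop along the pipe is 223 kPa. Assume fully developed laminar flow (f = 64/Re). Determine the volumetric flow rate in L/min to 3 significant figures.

For laminar flow, f = 64/Re with Re = ρVD/μ, so Darcy-Weisbach reduces to ΔP = 32μLV/D². Solving for V: V = ΔP·D²/(32μL) = 2.23e+05·(0.125)²/(32·0.402·121) = 2.239 m/s.
Check: Re = ρVD/μ = 1260·2.239·0.125/0.402 = 877 < 2300, so the laminar assumption holds.
Q = V·A = 2.239·(π/4·0.125²) = 0.02747 m³/s = 1650 L/min.

Q ≈ 1650 L/min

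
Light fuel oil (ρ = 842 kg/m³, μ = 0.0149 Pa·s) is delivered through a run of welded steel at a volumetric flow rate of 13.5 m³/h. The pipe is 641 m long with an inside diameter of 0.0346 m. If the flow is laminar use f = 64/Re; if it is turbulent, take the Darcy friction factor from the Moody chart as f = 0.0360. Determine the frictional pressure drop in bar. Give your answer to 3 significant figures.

ΔP ≈ 44.7 bar

Q = 13.5 m³/h = 13.5/3600 = 0.00375 m³/s.
Cross-sectional area A = πD²/4 = π(0.0346)²/4 = 0.0009402 m²; mean velocity V = Q/A = 0.00375/0.0009402 = 3.988 m/s.
Reynolds number Re = ρVD/μ = 842 · 3.988 · 0.0346 / 0.0149 = 7798.
Re > 4000 → turbulent; use the Moody-chart value f = 0.0360.
Darcy-Weisbach: ΔP = f(L/D)(ρV²/2) = 0.036·(641/0.0346)·(842·3.988²/2) = 0.036·1.853e+04·6697 = 4.466e+06 Pa.
ΔP = 4.466e+06 Pa = 44.7 bar.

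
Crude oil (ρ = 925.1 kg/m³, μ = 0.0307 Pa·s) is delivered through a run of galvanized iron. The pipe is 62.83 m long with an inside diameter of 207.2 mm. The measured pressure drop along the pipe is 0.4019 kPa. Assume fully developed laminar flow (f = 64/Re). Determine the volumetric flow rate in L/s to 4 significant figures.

Q ≈ 9.426 L/s

For laminar flow, f = 64/Re with Re = ρVD/μ, so Darcy-Weisbach reduces to ΔP = 32μLV/D². Solving for V: V = ΔP·D²/(32μL) = 401.9·(0.2072)²/(32·0.0307·62.83) = 0.2795 m/s.
Check: Re = ρVD/μ = 925.1·0.2795·0.2072/0.0307 = 1745 < 2300, so the laminar assumption holds.
Q = V·A = 0.2795·(π/4·0.2072²) = 0.009426 m³/s = 9.426 L/s.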